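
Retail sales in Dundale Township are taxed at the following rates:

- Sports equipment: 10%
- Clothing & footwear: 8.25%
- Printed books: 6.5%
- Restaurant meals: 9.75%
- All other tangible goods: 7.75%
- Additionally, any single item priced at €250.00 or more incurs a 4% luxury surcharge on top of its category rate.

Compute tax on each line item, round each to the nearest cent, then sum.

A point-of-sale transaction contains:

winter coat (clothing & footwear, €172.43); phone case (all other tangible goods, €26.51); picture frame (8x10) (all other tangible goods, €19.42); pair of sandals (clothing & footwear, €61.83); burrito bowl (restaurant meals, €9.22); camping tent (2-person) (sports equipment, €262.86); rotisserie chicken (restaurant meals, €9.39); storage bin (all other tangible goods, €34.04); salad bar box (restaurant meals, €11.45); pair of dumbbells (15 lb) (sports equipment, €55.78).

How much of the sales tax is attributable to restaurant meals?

€2.94

Burrito bowl €9.22: restaurant meals → 9.75% → €0.90
Rotisserie chicken €9.39: restaurant meals → 9.75% → €0.92
Salad bar box €11.45: restaurant meals → 9.75% → €1.12
Tax on restaurant meals = €0.90 + €0.92 + €1.12 = €2.94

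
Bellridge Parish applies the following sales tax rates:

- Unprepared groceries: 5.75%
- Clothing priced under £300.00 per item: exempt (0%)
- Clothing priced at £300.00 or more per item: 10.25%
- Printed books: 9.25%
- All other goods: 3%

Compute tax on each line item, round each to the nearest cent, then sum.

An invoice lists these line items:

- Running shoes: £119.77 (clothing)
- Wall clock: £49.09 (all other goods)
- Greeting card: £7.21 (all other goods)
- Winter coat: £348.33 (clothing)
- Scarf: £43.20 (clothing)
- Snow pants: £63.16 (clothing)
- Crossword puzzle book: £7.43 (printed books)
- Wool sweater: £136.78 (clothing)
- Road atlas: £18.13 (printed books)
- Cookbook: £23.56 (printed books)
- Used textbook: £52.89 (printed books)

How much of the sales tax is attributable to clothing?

£35.70

Running shoes £119.77: clothing, under £300.00 → 0% → £0.00
Winter coat £348.33: clothing, £300.00 or more → 10.25% → £35.70
Scarf £43.20: clothing, under £300.00 → 0% → £0.00
Snow pants £63.16: clothing, under £300.00 → 0% → £0.00
Wool sweater £136.78: clothing, under £300.00 → 0% → £0.00
Tax on clothing = £0.00 + £35.70 + £0.00 + £0.00 + £0.00 = £35.70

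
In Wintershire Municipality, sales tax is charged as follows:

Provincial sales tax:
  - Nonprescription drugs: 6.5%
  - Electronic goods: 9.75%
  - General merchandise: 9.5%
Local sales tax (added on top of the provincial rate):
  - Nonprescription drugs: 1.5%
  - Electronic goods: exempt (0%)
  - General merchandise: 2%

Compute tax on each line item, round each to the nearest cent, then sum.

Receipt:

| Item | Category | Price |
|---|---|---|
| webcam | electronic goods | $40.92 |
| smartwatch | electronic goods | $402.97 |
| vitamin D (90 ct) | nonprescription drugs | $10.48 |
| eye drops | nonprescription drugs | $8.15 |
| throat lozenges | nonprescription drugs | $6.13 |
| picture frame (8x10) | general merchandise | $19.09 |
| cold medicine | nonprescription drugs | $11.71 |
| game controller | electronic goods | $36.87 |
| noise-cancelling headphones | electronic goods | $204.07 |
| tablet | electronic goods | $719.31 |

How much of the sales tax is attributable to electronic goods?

$136.90

Webcam $40.92: electronic goods → 9.75% + 0% local = 9.75% → $3.99
Smartwatch $402.97: electronic goods → 9.75% + 0% local = 9.75% → $39.29
Game controller $36.87: electronic goods → 9.75% + 0% local = 9.75% → $3.59
Noise-cancelling headphones $204.07: electronic goods → 9.75% + 0% local = 9.75% → $19.90
Tablet $719.31: electronic goods → 9.75% + 0% local = 9.75% → $70.13
Tax on electronic goods = $3.99 + $39.29 + $3.59 + $19.90 + $70.13 = $136.90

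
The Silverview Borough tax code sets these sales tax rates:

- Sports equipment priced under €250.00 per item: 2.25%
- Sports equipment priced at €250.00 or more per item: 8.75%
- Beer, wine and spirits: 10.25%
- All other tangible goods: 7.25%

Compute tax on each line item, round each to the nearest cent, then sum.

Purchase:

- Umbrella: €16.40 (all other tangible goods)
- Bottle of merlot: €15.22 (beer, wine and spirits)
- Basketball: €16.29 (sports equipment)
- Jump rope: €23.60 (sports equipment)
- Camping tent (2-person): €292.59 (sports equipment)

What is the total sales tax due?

€29.25

Umbrella €16.40: all other tangible goods → 7.25% → €1.19
Bottle of merlot €15.22: beer, wine and spirits → 10.25% → €1.56
Basketball €16.29: sports equipment, under €250.00 → 2.25% → €0.37
Jump rope €23.60: sports equipment, under €250.00 → 2.25% → €0.53
Camping tent (2-person) €292.59: sports equipment, €250.00 or more → 8.75% → €25.60
Total tax = €1.19 + €1.56 + €0.37 + €0.53 + €25.60 = €29.25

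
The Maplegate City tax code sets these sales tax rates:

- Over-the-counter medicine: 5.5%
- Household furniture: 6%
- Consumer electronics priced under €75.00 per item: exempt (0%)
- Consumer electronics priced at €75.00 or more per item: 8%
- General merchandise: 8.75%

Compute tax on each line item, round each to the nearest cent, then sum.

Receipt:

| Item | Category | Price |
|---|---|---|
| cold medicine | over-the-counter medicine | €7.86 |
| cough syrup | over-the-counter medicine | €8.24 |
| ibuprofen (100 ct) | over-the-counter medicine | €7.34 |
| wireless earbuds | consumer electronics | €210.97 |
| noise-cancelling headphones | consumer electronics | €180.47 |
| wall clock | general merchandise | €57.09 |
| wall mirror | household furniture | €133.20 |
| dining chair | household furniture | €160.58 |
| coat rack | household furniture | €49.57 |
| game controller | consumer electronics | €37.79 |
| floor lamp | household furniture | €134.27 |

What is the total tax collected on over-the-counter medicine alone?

€1.28

Cold medicine €7.86: over-the-counter medicine → 5.5% → €0.43
Cough syrup €8.24: over-the-counter medicine → 5.5% → €0.45
Ibuprofen (100 ct) €7.34: over-the-counter medicine → 5.5% → €0.40
Tax on over-the-counter medicine = €0.43 + €0.45 + €0.40 = €1.28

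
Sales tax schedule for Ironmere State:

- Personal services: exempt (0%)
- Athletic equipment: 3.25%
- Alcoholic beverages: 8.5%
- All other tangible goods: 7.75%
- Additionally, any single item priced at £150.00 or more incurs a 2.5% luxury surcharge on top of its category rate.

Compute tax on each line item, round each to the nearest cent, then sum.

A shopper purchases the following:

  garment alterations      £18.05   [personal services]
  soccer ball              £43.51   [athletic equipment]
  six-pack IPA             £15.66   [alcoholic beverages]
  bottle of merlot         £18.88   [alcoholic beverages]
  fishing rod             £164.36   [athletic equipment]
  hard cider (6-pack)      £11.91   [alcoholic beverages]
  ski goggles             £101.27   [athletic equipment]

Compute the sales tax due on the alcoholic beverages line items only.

£3.94

Six-pack IPA £15.66: alcoholic beverages → 8.5% → £1.33
Bottle of merlot £18.88: alcoholic beverages → 8.5% → £1.60
Hard cider (6-pack) £11.91: alcoholic beverages → 8.5% → £1.01
Tax on alcoholic beverages = £1.33 + £1.60 + £1.01 = £3.94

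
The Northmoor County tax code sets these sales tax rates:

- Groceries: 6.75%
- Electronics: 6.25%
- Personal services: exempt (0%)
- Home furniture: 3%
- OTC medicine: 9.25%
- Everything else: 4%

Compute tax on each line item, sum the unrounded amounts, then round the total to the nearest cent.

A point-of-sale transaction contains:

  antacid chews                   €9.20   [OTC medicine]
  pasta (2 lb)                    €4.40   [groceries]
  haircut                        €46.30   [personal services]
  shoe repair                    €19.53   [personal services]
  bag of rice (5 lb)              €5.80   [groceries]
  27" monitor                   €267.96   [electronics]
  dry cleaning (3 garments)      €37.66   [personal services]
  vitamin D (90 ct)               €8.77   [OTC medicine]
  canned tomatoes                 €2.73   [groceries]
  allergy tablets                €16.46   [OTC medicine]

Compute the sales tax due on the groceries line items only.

Pasta (2 lb) €4.40: groceries → 6.75% → €0.297
Bag of rice (5 lb) €5.80: groceries → 6.75% → €0.3915
Canned tomatoes €2.73: groceries → 6.75% → €0.184275
Tax on groceries: unrounded sum = €0.872775 → €0.87

€0.87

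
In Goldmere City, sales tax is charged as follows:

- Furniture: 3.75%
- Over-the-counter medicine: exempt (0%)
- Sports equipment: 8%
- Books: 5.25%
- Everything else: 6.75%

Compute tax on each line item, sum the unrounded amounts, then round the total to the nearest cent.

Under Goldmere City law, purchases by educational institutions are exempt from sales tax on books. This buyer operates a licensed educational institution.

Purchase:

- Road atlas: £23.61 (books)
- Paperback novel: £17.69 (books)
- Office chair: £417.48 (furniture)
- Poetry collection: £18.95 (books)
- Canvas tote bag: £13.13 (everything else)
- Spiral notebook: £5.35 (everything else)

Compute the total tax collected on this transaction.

£16.90

Road atlas £23.61: books, buyer-exempt → 0% → £0.00
Paperback novel £17.69: books, buyer-exempt → 0% → £0.00
Office chair £417.48: furniture → 3.75% → £15.6555
Poetry collection £18.95: books, buyer-exempt → 0% → £0.00
Canvas tote bag £13.13: everything else → 6.75% → £0.886275
Spiral notebook £5.35: everything else → 6.75% → £0.361125
Unrounded tax sum = £16.9029 → £16.90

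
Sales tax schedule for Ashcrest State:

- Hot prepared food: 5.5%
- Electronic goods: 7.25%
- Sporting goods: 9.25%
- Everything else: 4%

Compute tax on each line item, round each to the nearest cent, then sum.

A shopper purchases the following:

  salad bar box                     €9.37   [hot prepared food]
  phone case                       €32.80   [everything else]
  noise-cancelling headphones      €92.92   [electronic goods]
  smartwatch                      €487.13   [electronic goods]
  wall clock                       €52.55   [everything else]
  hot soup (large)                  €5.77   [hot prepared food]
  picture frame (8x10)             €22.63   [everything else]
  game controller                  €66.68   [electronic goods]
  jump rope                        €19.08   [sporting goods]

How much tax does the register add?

€53.81

Salad bar box €9.37: hot prepared food → 5.5% → €0.52
Phone case €32.80: everything else → 4% → €1.31
Noise-cancelling headphones €92.92: electronic goods → 7.25% → €6.74
Smartwatch €487.13: electronic goods → 7.25% → €35.32
Wall clock €52.55: everything else → 4% → €2.10
Hot soup (large) €5.77: hot prepared food → 5.5% → €0.32
Picture frame (8x10) €22.63: everything else → 4% → €0.91
Game controller €66.68: electronic goods → 7.25% → €4.83
Jump rope €19.08: sporting goods → 9.25% → €1.76
Total tax = €0.52 + €1.31 + €6.74 + €35.32 + €2.10 + €0.32 + €0.91 + €4.83 + €1.76 = €53.81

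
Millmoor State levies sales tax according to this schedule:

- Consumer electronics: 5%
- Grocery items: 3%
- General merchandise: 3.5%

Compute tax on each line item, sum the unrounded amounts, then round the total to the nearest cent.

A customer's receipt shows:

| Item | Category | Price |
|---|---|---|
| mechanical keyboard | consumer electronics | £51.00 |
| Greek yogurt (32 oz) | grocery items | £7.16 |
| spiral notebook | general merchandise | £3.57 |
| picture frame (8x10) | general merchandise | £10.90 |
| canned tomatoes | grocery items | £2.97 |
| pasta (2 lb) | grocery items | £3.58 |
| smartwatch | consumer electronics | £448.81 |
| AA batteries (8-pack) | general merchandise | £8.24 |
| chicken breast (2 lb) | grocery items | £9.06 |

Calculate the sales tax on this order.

£26.47

Mechanical keyboard £51.00: consumer electronics → 5% → £2.55
Greek yogurt (32 oz) £7.16: grocery items → 3% → £0.2148
Spiral notebook £3.57: general merchandise → 3.5% → £0.12495
Picture frame (8x10) £10.90: general merchandise → 3.5% → £0.3815
Canned tomatoes £2.97: grocery items → 3% → £0.0891
Pasta (2 lb) £3.58: grocery items → 3% → £0.1074
Smartwatch £448.81: consumer electronics → 5% → £22.4405
AA batteries (8-pack) £8.24: general merchandise → 3.5% → £0.2884
Chicken breast (2 lb) £9.06: grocery items → 3% → £0.2718
Unrounded tax sum = £26.46845 → £26.47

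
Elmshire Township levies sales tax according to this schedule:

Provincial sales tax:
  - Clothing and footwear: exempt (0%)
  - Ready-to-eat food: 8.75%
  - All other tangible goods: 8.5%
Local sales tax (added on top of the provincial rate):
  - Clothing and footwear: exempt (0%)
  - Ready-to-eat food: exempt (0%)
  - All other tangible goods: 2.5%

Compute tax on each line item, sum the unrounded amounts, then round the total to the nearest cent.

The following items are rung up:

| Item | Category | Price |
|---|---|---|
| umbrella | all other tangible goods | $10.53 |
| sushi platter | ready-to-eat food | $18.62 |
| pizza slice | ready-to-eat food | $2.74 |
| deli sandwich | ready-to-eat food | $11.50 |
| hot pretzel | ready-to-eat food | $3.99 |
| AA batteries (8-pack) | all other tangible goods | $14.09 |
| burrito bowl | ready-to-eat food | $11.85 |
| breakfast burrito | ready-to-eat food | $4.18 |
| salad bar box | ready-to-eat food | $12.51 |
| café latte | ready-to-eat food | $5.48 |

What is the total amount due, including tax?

$104.40

Umbrella $10.53: all other tangible goods → 8.5% + 2.5% local = 11% → $1.1583
Sushi platter $18.62: ready-to-eat food → 8.75% + 0% local = 8.75% → $1.62925
Pizza slice $2.74: ready-to-eat food → 8.75% + 0% local = 8.75% → $0.23975
Deli sandwich $11.50: ready-to-eat food → 8.75% + 0% local = 8.75% → $1.00625
Hot pretzel $3.99: ready-to-eat food → 8.75% + 0% local = 8.75% → $0.349125
AA batteries (8-pack) $14.09: all other tangible goods → 8.5% + 2.5% local = 11% → $1.5499
Burrito bowl $11.85: ready-to-eat food → 8.75% + 0% local = 8.75% → $1.036875
Breakfast burrito $4.18: ready-to-eat food → 8.75% + 0% local = 8.75% → $0.36575
Salad bar box $12.51: ready-to-eat food → 8.75% + 0% local = 8.75% → $1.094625
Café latte $5.48: ready-to-eat food → 8.75% + 0% local = 8.75% → $0.4795
Subtotal = $95.49; unrounded tax = $8.909325 → $8.91; total due = $104.40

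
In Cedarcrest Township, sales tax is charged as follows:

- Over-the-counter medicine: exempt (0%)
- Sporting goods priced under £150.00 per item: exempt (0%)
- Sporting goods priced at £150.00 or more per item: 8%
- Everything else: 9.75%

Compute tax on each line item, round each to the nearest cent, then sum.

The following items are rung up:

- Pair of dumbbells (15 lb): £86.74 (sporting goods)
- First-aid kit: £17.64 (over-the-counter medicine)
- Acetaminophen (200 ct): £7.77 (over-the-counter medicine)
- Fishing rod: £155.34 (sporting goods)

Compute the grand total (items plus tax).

£279.92

Pair of dumbbells (15 lb) £86.74: sporting goods, under £150.00 → 0% → £0.00
First-aid kit £17.64: over-the-counter medicine → 0% → £0.00
Acetaminophen (200 ct) £7.77: over-the-counter medicine → 0% → £0.00
Fishing rod £155.34: sporting goods, £150.00 or more → 8% → £12.43
Subtotal = £267.49; tax = £12.43; total due = £279.92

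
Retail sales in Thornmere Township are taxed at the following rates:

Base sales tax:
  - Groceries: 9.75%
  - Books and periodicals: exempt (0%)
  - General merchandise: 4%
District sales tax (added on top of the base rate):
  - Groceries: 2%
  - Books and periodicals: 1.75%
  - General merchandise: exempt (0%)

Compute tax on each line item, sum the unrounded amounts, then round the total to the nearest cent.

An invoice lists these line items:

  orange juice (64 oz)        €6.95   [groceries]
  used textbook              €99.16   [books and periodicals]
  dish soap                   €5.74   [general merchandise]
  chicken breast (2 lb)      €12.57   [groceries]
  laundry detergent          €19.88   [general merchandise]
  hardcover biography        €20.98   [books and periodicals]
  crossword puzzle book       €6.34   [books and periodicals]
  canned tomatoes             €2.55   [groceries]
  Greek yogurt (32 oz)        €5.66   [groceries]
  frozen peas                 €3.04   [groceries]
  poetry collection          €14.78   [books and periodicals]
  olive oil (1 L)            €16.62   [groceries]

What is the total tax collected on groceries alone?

€5.57

Orange juice (64 oz) €6.95: groceries → 9.75% + 2% district = 11.75% → €0.816625
Chicken breast (2 lb) €12.57: groceries → 9.75% + 2% district = 11.75% → €1.476975
Canned tomatoes €2.55: groceries → 9.75% + 2% district = 11.75% → €0.299625
Greek yogurt (32 oz) €5.66: groceries → 9.75% + 2% district = 11.75% → €0.66505
Frozen peas €3.04: groceries → 9.75% + 2% district = 11.75% → €0.3572
Olive oil (1 L) €16.62: groceries → 9.75% + 2% district = 11.75% → €1.95285
Tax on groceries: unrounded sum = €5.568325 → €5.57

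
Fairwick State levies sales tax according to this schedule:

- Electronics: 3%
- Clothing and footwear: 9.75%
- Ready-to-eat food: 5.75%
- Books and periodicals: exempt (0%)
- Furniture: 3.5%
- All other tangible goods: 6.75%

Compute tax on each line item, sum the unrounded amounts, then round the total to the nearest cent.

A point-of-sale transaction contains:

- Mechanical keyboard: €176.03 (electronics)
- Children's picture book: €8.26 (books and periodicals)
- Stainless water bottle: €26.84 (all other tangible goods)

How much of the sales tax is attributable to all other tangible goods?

€1.81

Stainless water bottle €26.84: all other tangible goods → 6.75% → €1.8117
Tax on all other tangible goods: unrounded sum = €1.8117 → €1.81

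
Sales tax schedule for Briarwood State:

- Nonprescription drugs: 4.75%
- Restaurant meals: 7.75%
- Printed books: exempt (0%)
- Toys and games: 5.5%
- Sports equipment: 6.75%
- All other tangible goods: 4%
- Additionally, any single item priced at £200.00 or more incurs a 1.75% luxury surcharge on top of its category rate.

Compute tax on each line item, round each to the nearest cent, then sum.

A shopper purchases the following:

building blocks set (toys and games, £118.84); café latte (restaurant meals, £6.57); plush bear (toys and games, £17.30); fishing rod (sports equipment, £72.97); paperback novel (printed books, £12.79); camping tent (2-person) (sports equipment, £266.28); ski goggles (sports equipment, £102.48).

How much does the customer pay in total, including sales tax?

Building blocks set £118.84: toys and games → 5.5% → £6.54
Café latte £6.57: restaurant meals → 7.75% → £0.51
Plush bear £17.30: toys and games → 5.5% → £0.95
Fishing rod £72.97: sports equipment → 6.75% → £4.93
Paperback novel £12.79: printed books → 0% → £0.00
Camping tent (2-person) £266.28: sports equipment → 6.75% + 1.75% surcharge = 8.5% → £22.63
Ski goggles £102.48: sports equipment → 6.75% → £6.92
Subtotal = £597.23; tax = £42.48; total due = £639.71

£639.71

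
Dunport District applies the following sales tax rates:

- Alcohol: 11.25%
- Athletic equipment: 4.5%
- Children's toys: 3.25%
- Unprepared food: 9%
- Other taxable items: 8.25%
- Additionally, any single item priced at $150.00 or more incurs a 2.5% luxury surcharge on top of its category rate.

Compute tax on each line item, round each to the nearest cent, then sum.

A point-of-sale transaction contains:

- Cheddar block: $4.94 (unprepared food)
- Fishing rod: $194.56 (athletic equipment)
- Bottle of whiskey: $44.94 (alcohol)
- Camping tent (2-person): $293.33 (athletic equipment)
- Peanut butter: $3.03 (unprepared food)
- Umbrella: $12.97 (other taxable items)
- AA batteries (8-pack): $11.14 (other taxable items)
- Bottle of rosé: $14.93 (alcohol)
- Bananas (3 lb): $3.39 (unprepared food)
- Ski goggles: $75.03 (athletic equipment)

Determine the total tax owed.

$47.28

Cheddar block $4.94: unprepared food → 9% → $0.44
Fishing rod $194.56: athletic equipment → 4.5% + 2.5% surcharge = 7% → $13.62
Bottle of whiskey $44.94: alcohol → 11.25% → $5.06
Camping tent (2-person) $293.33: athletic equipment → 4.5% + 2.5% surcharge = 7% → $20.53
Peanut butter $3.03: unprepared food → 9% → $0.27
Umbrella $12.97: other taxable items → 8.25% → $1.07
AA batteries (8-pack) $11.14: other taxable items → 8.25% → $0.92
Bottle of rosé $14.93: alcohol → 11.25% → $1.68
Bananas (3 lb) $3.39: unprepared food → 9% → $0.31
Ski goggles $75.03: athletic equipment → 4.5% → $3.38
Total tax = $0.44 + $13.62 + $5.06 + $20.53 + $0.27 + $1.07 + $0.92 + $1.68 + $0.31 + $3.38 = $47.28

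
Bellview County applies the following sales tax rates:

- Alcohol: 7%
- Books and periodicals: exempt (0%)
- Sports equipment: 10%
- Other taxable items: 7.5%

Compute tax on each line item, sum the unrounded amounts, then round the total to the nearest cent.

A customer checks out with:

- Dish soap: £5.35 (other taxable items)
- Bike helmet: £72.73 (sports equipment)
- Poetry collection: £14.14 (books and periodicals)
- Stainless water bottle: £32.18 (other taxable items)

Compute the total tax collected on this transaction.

£10.09

Dish soap £5.35: other taxable items → 7.5% → £0.40125
Bike helmet £72.73: sports equipment → 10% → £7.273
Poetry collection £14.14: books and periodicals → 0% → £0.00
Stainless water bottle £32.18: other taxable items → 7.5% → £2.4135
Unrounded tax sum = £10.08775 → £10.09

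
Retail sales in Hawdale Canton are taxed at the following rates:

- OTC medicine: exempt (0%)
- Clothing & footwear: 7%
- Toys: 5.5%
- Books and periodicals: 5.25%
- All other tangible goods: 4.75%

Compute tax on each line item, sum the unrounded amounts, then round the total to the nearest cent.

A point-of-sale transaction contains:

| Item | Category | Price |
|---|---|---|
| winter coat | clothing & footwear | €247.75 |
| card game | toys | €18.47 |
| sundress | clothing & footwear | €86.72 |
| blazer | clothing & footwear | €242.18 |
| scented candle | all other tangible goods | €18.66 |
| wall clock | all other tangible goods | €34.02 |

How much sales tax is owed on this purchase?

Winter coat €247.75: clothing & footwear → 7% → €17.3425
Card game €18.47: toys → 5.5% → €1.01585
Sundress €86.72: clothing & footwear → 7% → €6.0704
Blazer €242.18: clothing & footwear → 7% → €16.9526
Scented candle €18.66: all other tangible goods → 4.75% → €0.88635
Wall clock €34.02: all other tangible goods → 4.75% → €1.61595
Unrounded tax sum = €43.88365 → €43.88

€43.88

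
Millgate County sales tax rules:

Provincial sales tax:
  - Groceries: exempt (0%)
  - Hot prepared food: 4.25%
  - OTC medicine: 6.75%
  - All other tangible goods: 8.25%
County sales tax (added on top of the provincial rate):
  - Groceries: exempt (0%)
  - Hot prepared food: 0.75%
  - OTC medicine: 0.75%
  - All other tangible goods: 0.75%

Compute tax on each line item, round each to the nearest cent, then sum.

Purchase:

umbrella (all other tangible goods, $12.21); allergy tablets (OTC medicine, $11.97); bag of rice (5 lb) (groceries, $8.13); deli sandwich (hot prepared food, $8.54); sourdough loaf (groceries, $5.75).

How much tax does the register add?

Umbrella $12.21: all other tangible goods → 8.25% + 0.75% county = 9% → $1.10
Allergy tablets $11.97: OTC medicine → 6.75% + 0.75% county = 7.5% → $0.90
Bag of rice (5 lb) $8.13: groceries → 0% + 0% county = 0% → $0.00
Deli sandwich $8.54: hot prepared food → 4.25% + 0.75% county = 5% → $0.43
Sourdough loaf $5.75: groceries → 0% + 0% county = 0% → $0.00
Total tax = $1.10 + $0.90 + $0.43 = $2.43

$2.43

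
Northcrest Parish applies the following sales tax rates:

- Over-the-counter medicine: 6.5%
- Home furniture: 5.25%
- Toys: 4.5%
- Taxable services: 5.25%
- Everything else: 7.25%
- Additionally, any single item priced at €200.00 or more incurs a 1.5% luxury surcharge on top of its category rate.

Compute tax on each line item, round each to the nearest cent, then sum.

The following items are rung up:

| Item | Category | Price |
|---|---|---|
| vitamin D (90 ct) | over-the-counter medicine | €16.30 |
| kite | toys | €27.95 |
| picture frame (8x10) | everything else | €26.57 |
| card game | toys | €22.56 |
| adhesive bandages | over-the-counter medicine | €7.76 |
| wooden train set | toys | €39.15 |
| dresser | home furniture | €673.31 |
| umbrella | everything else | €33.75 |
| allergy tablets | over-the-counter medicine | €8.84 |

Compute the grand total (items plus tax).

Vitamin D (90 ct) €16.30: over-the-counter medicine → 6.5% → €1.06
Kite €27.95: toys → 4.5% → €1.26
Picture frame (8x10) €26.57: everything else → 7.25% → €1.93
Card game €22.56: toys → 4.5% → €1.02
Adhesive bandages €7.76: over-the-counter medicine → 6.5% → €0.50
Wooden train set €39.15: toys → 4.5% → €1.76
Dresser €673.31: home furniture → 5.25% + 1.5% surcharge = 6.75% → €45.45
Umbrella €33.75: everything else → 7.25% → €2.45
Allergy tablets €8.84: over-the-counter medicine → 6.5% → €0.57
Subtotal = €856.19; tax = €56.00; total due = €912.19

€912.19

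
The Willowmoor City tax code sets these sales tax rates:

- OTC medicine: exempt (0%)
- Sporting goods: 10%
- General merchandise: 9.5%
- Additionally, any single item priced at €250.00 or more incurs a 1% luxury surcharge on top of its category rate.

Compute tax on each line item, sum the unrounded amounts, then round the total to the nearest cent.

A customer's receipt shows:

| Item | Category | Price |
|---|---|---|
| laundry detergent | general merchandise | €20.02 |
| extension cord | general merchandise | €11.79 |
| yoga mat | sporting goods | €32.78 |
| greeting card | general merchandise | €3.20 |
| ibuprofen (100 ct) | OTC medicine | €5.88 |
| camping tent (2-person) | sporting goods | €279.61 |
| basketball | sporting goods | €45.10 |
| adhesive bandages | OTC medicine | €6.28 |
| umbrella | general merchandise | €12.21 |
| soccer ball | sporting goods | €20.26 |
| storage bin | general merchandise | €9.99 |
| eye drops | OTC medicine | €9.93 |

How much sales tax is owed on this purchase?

Laundry detergent €20.02: general merchandise → 9.5% → €1.9019
Extension cord €11.79: general merchandise → 9.5% → €1.12005
Yoga mat €32.78: sporting goods → 10% → €3.278
Greeting card €3.20: general merchandise → 9.5% → €0.304
Ibuprofen (100 ct) €5.88: OTC medicine → 0% → €0.00
Camping tent (2-person) €279.61: sporting goods → 10% + 1% surcharge = 11% → €30.7571
Basketball €45.10: sporting goods → 10% → €4.51
Adhesive bandages €6.28: OTC medicine → 0% → €0.00
Umbrella €12.21: general merchandise → 9.5% → €1.15995
Soccer ball €20.26: sporting goods → 10% → €2.026
Storage bin €9.99: general merchandise → 9.5% → €0.94905
Eye drops €9.93: OTC medicine → 0% → €0.00
Unrounded tax sum = €46.00605 → €46.01

€46.01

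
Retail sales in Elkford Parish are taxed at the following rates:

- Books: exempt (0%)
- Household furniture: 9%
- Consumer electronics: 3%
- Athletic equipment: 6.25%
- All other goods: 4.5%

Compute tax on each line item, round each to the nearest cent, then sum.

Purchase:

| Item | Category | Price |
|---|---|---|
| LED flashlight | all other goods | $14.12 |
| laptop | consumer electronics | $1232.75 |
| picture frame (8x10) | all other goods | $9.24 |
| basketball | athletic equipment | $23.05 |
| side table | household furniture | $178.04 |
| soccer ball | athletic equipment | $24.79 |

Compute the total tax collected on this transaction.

$57.05

LED flashlight $14.12: all other goods → 4.5% → $0.64
Laptop $1232.75: consumer electronics → 3% → $36.98
Picture frame (8x10) $9.24: all other goods → 4.5% → $0.42
Basketball $23.05: athletic equipment → 6.25% → $1.44
Side table $178.04: household furniture → 9% → $16.02
Soccer ball $24.79: athletic equipment → 6.25% → $1.55
Total tax = $0.64 + $36.98 + $0.42 + $1.44 + $16.02 + $1.55 = $57.05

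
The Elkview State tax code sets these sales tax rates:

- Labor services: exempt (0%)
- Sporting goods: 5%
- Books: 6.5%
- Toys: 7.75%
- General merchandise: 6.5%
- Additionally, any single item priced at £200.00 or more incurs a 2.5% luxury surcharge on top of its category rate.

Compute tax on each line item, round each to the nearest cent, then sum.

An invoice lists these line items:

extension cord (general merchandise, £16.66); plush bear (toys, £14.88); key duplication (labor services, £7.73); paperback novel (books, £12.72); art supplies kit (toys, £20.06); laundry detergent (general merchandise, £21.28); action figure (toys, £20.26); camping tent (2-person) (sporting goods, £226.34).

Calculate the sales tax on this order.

£24.54

Extension cord £16.66: general merchandise → 6.5% → £1.08
Plush bear £14.88: toys → 7.75% → £1.15
Key duplication £7.73: labor services → 0% → £0.00
Paperback novel £12.72: books → 6.5% → £0.83
Art supplies kit £20.06: toys → 7.75% → £1.55
Laundry detergent £21.28: general merchandise → 6.5% → £1.38
Action figure £20.26: toys → 7.75% → £1.57
Camping tent (2-person) £226.34: sporting goods → 5% + 2.5% surcharge = 7.5% → £16.98
Total tax = £1.08 + £1.15 + £0.83 + £1.55 + £1.38 + £1.57 + £16.98 = £24.54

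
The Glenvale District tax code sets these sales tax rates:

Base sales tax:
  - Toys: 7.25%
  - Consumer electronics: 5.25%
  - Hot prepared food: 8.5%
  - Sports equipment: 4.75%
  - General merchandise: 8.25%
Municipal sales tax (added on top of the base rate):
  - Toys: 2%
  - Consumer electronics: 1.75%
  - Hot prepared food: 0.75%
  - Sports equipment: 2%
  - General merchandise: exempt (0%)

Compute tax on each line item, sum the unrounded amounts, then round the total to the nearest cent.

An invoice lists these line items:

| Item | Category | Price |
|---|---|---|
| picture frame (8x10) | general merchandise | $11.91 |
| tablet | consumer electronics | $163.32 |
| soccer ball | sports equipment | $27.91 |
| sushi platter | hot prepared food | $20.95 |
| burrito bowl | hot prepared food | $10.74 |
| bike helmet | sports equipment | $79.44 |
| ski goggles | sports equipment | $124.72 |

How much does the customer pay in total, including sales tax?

Picture frame (8x10) $11.91: general merchandise → 8.25% + 0% municipal = 8.25% → $0.982575
Tablet $163.32: consumer electronics → 5.25% + 1.75% municipal = 7% → $11.4324
Soccer ball $27.91: sports equipment → 4.75% + 2% municipal = 6.75% → $1.883925
Sushi platter $20.95: hot prepared food → 8.5% + 0.75% municipal = 9.25% → $1.937875
Burrito bowl $10.74: hot prepared food → 8.5% + 0.75% municipal = 9.25% → $0.99345
Bike helmet $79.44: sports equipment → 4.75% + 2% municipal = 6.75% → $5.3622
Ski goggles $124.72: sports equipment → 4.75% + 2% municipal = 6.75% → $8.4186
Subtotal = $438.99; unrounded tax = $31.011025 → $31.01; total due = $470.00

$470.00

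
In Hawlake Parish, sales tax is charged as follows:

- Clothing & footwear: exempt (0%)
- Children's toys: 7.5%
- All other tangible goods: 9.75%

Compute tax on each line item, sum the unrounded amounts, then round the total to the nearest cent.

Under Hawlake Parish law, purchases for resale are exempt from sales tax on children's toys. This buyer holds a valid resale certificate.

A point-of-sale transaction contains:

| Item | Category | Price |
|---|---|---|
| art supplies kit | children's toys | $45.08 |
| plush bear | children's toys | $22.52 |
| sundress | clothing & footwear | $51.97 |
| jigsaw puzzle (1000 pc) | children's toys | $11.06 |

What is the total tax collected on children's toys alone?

$0.00

Art supplies kit $45.08: children's toys, buyer-exempt → 0% → $0.00
Plush bear $22.52: children's toys, buyer-exempt → 0% → $0.00
Jigsaw puzzle (1000 pc) $11.06: children's toys, buyer-exempt → 0% → $0.00
Tax on children's toys: unrounded sum = $0.00 → $0.00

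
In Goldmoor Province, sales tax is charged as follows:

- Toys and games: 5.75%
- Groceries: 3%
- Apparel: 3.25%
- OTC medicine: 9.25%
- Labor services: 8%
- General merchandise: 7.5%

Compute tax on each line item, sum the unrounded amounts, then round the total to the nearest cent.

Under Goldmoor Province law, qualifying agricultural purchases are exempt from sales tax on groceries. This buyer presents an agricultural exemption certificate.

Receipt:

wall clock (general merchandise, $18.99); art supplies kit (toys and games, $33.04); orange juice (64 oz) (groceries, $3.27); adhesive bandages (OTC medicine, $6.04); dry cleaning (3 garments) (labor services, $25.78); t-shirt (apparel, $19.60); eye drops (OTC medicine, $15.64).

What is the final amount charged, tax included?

$130.39

Wall clock $18.99: general merchandise → 7.5% → $1.42425
Art supplies kit $33.04: toys and games → 5.75% → $1.8998
Orange juice (64 oz) $3.27: groceries, buyer-exempt → 0% → $0.00
Adhesive bandages $6.04: OTC medicine → 9.25% → $0.5587
Dry cleaning (3 garments) $25.78: labor services → 8% → $2.0624
T-shirt $19.60: apparel → 3.25% → $0.637
Eye drops $15.64: OTC medicine → 9.25% → $1.4467
Subtotal = $122.36; unrounded tax = $8.02885 → $8.03; total due = $130.39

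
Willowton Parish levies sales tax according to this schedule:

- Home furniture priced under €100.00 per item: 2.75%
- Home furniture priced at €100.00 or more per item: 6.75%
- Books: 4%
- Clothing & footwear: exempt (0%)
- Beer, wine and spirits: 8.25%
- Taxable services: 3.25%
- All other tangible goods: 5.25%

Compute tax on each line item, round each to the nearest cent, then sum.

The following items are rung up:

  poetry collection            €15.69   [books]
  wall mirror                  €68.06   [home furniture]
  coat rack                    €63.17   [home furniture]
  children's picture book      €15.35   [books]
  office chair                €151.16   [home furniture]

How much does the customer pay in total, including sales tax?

€328.48

Poetry collection €15.69: books → 4% → €0.63
Wall mirror €68.06: home furniture, under €100.00 → 2.75% → €1.87
Coat rack €63.17: home furniture, under €100.00 → 2.75% → €1.74
Children's picture book €15.35: books → 4% → €0.61
Office chair €151.16: home furniture, €100.00 or more → 6.75% → €10.20
Subtotal = €313.43; tax = €15.05; total due = €328.48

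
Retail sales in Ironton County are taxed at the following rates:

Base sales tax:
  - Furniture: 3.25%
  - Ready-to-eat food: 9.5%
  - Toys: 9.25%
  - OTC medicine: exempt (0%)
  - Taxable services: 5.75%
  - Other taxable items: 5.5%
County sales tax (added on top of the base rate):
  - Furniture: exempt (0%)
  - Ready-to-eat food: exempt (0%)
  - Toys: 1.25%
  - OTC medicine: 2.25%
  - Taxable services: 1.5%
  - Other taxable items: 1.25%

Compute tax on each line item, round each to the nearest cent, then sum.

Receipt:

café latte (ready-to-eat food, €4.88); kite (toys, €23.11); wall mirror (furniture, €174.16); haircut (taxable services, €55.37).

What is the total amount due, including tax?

Café latte €4.88: ready-to-eat food → 9.5% + 0% county = 9.5% → €0.46
Kite €23.11: toys → 9.25% + 1.25% county = 10.5% → €2.43
Wall mirror €174.16: furniture → 3.25% + 0% county = 3.25% → €5.66
Haircut €55.37: taxable services → 5.75% + 1.5% county = 7.25% → €4.01
Subtotal = €257.52; tax = €12.56; total due = €270.08

€270.08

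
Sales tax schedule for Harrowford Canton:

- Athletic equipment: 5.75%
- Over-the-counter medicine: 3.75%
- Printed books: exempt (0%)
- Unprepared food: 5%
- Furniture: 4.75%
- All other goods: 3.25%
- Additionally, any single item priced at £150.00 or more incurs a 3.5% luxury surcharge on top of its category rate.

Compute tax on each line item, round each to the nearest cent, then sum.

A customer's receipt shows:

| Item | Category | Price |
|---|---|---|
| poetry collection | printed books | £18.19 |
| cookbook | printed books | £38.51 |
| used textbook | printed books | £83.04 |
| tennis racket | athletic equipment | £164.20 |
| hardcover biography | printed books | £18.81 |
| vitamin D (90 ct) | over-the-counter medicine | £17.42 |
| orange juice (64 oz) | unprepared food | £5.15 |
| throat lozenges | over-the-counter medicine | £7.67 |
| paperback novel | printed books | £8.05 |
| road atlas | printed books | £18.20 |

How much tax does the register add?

Poetry collection £18.19: printed books → 0% → £0.00
Cookbook £38.51: printed books → 0% → £0.00
Used textbook £83.04: printed books → 0% → £0.00
Tennis racket £164.20: athletic equipment → 5.75% + 3.5% surcharge = 9.25% → £15.19
Hardcover biography £18.81: printed books → 0% → £0.00
Vitamin D (90 ct) £17.42: over-the-counter medicine → 3.75% → £0.65
Orange juice (64 oz) £5.15: unprepared food → 5% → £0.26
Throat lozenges £7.67: over-the-counter medicine → 3.75% → £0.29
Paperback novel £8.05: printed books → 0% → £0.00
Road atlas £18.20: printed books → 0% → £0.00
Total tax = £15.19 + £0.65 + £0.26 + £0.29 = £16.39

£16.39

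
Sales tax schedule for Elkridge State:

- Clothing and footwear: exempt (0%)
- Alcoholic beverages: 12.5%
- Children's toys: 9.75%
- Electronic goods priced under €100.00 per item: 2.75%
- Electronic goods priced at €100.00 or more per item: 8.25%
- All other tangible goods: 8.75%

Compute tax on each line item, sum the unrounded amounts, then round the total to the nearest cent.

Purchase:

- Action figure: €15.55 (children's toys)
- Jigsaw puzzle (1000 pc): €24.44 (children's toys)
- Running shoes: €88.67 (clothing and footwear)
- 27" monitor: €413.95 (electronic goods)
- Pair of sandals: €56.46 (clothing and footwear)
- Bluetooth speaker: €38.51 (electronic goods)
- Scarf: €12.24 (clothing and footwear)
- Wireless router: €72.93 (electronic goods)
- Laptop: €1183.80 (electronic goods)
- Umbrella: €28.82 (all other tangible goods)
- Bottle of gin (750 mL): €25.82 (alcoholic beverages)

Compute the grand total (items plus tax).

Action figure €15.55: children's toys → 9.75% → €1.516125
Jigsaw puzzle (1000 pc) €24.44: children's toys → 9.75% → €2.3829
Running shoes €88.67: clothing and footwear → 0% → €0.00
27" monitor €413.95: electronic goods, €100.00 or more → 8.25% → €34.150875
Pair of sandals €56.46: clothing and footwear → 0% → €0.00
Bluetooth speaker €38.51: electronic goods, under €100.00 → 2.75% → €1.059025
Scarf €12.24: clothing and footwear → 0% → €0.00
Wireless router €72.93: electronic goods, under €100.00 → 2.75% → €2.005575
Laptop €1183.80: electronic goods, €100.00 or more → 8.25% → €97.6635
Umbrella €28.82: all other tangible goods → 8.75% → €2.52175
Bottle of gin (750 mL) €25.82: alcoholic beverages → 12.5% → €3.2275
Subtotal = €1961.19; unrounded tax = €144.52725 → €144.53; total due = €2105.72

€2105.72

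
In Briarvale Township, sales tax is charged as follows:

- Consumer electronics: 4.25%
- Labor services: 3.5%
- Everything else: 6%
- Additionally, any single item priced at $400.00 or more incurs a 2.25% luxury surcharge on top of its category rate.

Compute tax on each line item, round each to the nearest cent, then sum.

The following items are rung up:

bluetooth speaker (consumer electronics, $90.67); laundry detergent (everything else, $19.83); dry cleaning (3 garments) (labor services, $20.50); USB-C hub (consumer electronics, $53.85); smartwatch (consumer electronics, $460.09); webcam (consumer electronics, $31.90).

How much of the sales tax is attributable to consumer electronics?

Bluetooth speaker $90.67: consumer electronics → 4.25% → $3.85
USB-C hub $53.85: consumer electronics → 4.25% → $2.29
Smartwatch $460.09: consumer electronics → 4.25% + 2.25% surcharge = 6.5% → $29.91
Webcam $31.90: consumer electronics → 4.25% → $1.36
Tax on consumer electronics = $3.85 + $2.29 + $29.91 + $1.36 = $37.41

$37.41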